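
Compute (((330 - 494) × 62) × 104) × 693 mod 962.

330 - 494 = -164 ≡ 798 (mod 962)
798 × 62 = 49476 ≡ 414 (mod 962)
414 × 104 = 43056 ≡ 728 (mod 962)
728 × 693 = 504504 ≡ 416 (mod 962)

416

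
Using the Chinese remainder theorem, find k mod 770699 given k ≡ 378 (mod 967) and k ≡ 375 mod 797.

494515

967⁻¹ mod 797: 967×361 ≡ 1 (mod 797), so 967⁻¹ ≡ 361.
k = 378 + 967×((375 − 378)×361 mod 797) = 378 + 967×511 = 494515.
Check: 494515 mod 967 = 378, 494515 mod 797 = 375. ✓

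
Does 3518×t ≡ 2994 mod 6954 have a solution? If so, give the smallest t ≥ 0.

gcd(3518, 6954) = 2, and 2 | 2994, so solutions exist.
Divide through by 2: 1759×t ≡ 1497 mod 3477.
1759⁻¹ ≡ 2629 (mod 3477).
t ≡ 2629×1497 ≡ 3126 (mod 3477).
The smallest non-negative solution is t = 3126.

3126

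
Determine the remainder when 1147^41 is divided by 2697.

310

By square-and-multiply:
41 in binary is 101001, i.e. 41 = 32 + 8 + 1.
1147^1 ≡ 1147 (mod 2697)
1147^2 ≡ 1147^2 = 1315609 ≡ 2170 (mod 2697)
1147^4 ≡ 2170^2 = 4708900 ≡ 2635 (mod 2697)
1147^8 ≡ 2635^2 = 6943225 ≡ 1147 (mod 2697)
1147^16 ≡ 1147^2 = 1315609 ≡ 2170 (mod 2697)
1147^32 ≡ 2170^2 = 4708900 ≡ 2635 (mod 2697)
1147^41 = 1147^32 × 1147^8 × 1147^1 ≡ 2635 × 1147 × 1147 (mod 2697).
Accumulate the product:
2635 × 1147 = 3022345 ≡ 1705
1705 × 1147 = 1955635 ≡ 310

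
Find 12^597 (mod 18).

Using repeated squaring:
597 in binary is 1001010101, i.e. 597 = 512 + 64 + 16 + 4 + 1.
12^1 ≡ 12 (mod 18)
12^2 ≡ 12^2 = 144 ≡ 0 (mod 18)
12^4 ≡ 0^2 = 0 (mod 18)
12^8 ≡ 0^2 = 0 (mod 18)
12^16 ≡ 0^2 = 0 (mod 18)
12^32 ≡ 0^2 = 0 (mod 18)
12^64 ≡ 0^2 = 0 (mod 18)
12^128 ≡ 0^2 = 0 (mod 18)
12^256 ≡ 0^2 = 0 (mod 18)
12^512 ≡ 0^2 = 0 (mod 18)
12^597 = 12^512 · 12^64 · 12^16 · 12^4 · 12^1 ≡ 0 · 0 · 0 · 0 · 12 (mod 18).
Accumulate the product:
0 · 0 = 0
0 · 0 = 0
0 · 0 = 0
0 · 12 = 0

0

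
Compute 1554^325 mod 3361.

Compute successive squares:
325 in binary is 101000101, i.e. 325 = 256 + 64 + 4 + 1.
1554^1 ≡ 1554 (mod 3361)
1554^2 ≡ 1554^2 = 2414916 ≡ 1718 (mod 3361)
1554^4 ≡ 1718^2 = 2951524 ≡ 566 (mod 3361)
1554^8 ≡ 566^2 = 320356 ≡ 1061 (mod 3361)
1554^16 ≡ 1061^2 = 1125721 ≡ 3147 (mod 3361)
1554^32 ≡ 3147^2 = 9903609 ≡ 2103 (mod 3361)
1554^64 ≡ 2103^2 = 4422609 ≡ 2894 (mod 3361)
1554^128 ≡ 2894^2 = 8375236 ≡ 2985 (mod 3361)
1554^256 ≡ 2985^2 = 8910225 ≡ 214 (mod 3361)
1554^325 = 1554^256 · 1554^64 · 1554^4 · 1554^1 ≡ 214 · 2894 · 566 · 1554 (mod 3361).
Accumulate the product:
214 · 2894 = 619316 ≡ 892
892 · 566 = 504872 ≡ 722
722 · 1554 = 1121988 ≡ 2775

2775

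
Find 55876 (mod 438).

250

55876 = 127×438 + 250, so 55876 ≡ 250 (mod 438).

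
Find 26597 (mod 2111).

1265

26597 = 12×2111 + 1265, so 26597 ≡ 1265 (mod 2111).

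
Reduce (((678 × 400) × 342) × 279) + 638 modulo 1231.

373

678 × 400 = 271200 ≡ 380 (mod 1231)
380 × 342 = 129960 ≡ 705 (mod 1231)
705 × 279 = 196695 ≡ 966 (mod 1231)
966 + 638 = 1604 ≡ 373 (mod 1231)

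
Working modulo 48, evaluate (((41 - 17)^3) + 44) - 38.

6

41 - 17 = 24
(24)^3 ≡ 0 (mod 48)
0 + 44 = 44
44 - 38 = 6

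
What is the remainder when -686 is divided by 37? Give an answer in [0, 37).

-686 = -19×37 + 17, so -686 ≡ 17 (mod 37).

17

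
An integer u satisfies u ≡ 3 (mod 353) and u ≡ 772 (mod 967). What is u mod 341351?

153558

353⁻¹ mod 967: 353*452 ≡ 1 (mod 967), so 353⁻¹ ≡ 452.
u = 3 + 353*((772 − 3)*452 mod 967) = 3 + 353*435 = 153558.
Check: 153558 mod 353 = 3, 153558 mod 967 = 772. ✓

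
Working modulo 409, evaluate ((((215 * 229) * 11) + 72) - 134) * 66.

215 * 229 = 49235 ≡ 155 (mod 409)
155 * 11 = 1705 ≡ 69 (mod 409)
69 + 72 = 141
141 - 134 = 7
7 * 66 = 462 ≡ 53 (mod 409)

53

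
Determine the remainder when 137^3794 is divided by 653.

465

3794 in binary is 111011010010, i.e. 3794 = 2048 + 1024 + 512 + 128 + 64 + 16 + 2.
137^1 ≡ 137 (mod 653)
137^2 ≡ 137^2 = 18769 ≡ 485 (mod 653)
137^4 ≡ 485^2 = 235225 ≡ 145 (mod 653)
137^8 ≡ 145^2 = 21025 ≡ 129 (mod 653)
137^16 ≡ 129^2 = 16641 ≡ 316 (mod 653)
137^32 ≡ 316^2 = 99856 ≡ 600 (mod 653)
137^64 ≡ 600^2 = 360000 ≡ 197 (mod 653)
137^128 ≡ 197^2 = 38809 ≡ 282 (mod 653)
137^256 ≡ 282^2 = 79524 ≡ 511 (mod 653)
137^512 ≡ 511^2 = 261121 ≡ 574 (mod 653)
137^1024 ≡ 574^2 = 329476 ≡ 364 (mod 653)
137^2048 ≡ 364^2 = 132496 ≡ 590 (mod 653)
137^3794 = 137^2048 * 137^1024 * 137^512 * 137^128 * 137^64 * 137^16 * 137^2 ≡ 590 * 364 * 574 * 282 * 197 * 316 * 485 (mod 653).
Accumulate the product:
590 * 364 = 214760 ≡ 576
576 * 574 = 330624 ≡ 206
206 * 282 = 58092 ≡ 628
628 * 197 = 123716 ≡ 299
299 * 316 = 94484 ≡ 452
452 * 485 = 219220 ≡ 465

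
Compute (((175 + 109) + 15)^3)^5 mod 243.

175 + 109 = 284 ≡ 41 (mod 243)
41 + 15 = 56
(56)^3 ≡ 170 (mod 243)
(170)^5 ≡ 44 (mod 243)

44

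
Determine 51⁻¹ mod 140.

140 = 2×51 + 38
51 = 1×38 + 13
38 = 2×13 + 12
13 = 1×12 + 1
12 = 12×1 + 0
gcd(51, 140) = 1, so the inverse exists.
Back-substitute for 1:
1 = 1×13 − 1×12
  = −1×38 + 3×13
  = 3×51 − 4×38
  = −4×140 + 11×51
So 51⁻¹ ≡ 11 (mod 140).

11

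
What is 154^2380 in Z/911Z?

154^1 ≡ 154 (mod 911)
154^2 ≡ 154^2 = 23716 ≡ 30 (mod 911)
154^4 ≡ 30^2 = 900 (mod 911)
154^8 ≡ 900^2 = 810000 ≡ 121 (mod 911)
154^16 ≡ 121^2 = 14641 ≡ 65 (mod 911)
154^32 ≡ 65^2 = 4225 ≡ 581 (mod 911)
154^64 ≡ 581^2 = 337561 ≡ 491 (mod 911)
154^128 ≡ 491^2 = 241081 ≡ 577 (mod 911)
154^256 ≡ 577^2 = 332929 ≡ 414 (mod 911)
154^512 ≡ 414^2 = 171396 ≡ 128 (mod 911)
154^1024 ≡ 128^2 = 16384 ≡ 897 (mod 911)
154^2048 ≡ 897^2 = 804609 ≡ 196 (mod 911)
154^2380 = 154^2048 × 154^256 × 154^64 × 154^8 × 154^4 ≡ 196 × 414 × 491 × 121 × 900 (mod 911).
Accumulate the product:
196 × 414 = 81144 ≡ 65
65 × 491 = 31915 ≡ 30
30 × 121 = 3630 ≡ 897
897 × 900 = 807300 ≡ 154

154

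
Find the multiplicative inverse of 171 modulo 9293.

7717

9293 = 54×171 + 59
171 = 2×59 + 53
59 = 1×53 + 6
53 = 8×6 + 5
6 = 1×5 + 1
5 = 5×1 + 0
gcd(171, 9293) = 1, so the inverse exists.
Back-substitute for 1:
1 = 1×6 − 1×5
  = −1×53 + 9×6
  = 9×59 − 10×53
  = −10×171 + 29×59
  = 29×9293 − 1576×171
So 171⁻¹ ≡ −1576 ≡ 7717 (mod 9293).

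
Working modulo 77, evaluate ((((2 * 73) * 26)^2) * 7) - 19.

2 * 73 = 146 ≡ 69 (mod 77)
69 * 26 = 1794 ≡ 23 (mod 77)
(23)^2 ≡ 67 (mod 77)
67 * 7 = 469 ≡ 7 (mod 77)
7 - 19 = -12 ≡ 65 (mod 77)

65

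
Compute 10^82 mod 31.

20

By square-and-multiply:
10^1 ≡ 10 (mod 31)
10^2 ≡ 10^2 = 100 ≡ 7 (mod 31)
10^4 ≡ 7^2 = 49 ≡ 18 (mod 31)
10^8 ≡ 18^2 = 324 ≡ 14 (mod 31)
10^16 ≡ 14^2 = 196 ≡ 10 (mod 31)
10^32 ≡ 10^2 = 100 ≡ 7 (mod 31)
10^64 ≡ 7^2 = 49 ≡ 18 (mod 31)
10^82 = 10^64 × 10^16 × 10^2 ≡ 18 × 10 × 7 (mod 31).
Accumulate the product:
18 × 10 = 180 ≡ 25
25 × 7 = 175 ≡ 20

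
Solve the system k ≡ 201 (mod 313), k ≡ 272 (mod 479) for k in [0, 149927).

313⁻¹ mod 479: 313·378 ≡ 1 (mod 479), so 313⁻¹ ≡ 378.
k = 201 + 313·((272 − 201)·378 mod 479) = 201 + 313·14 = 4583.
Check: 4583 mod 313 = 201, 4583 mod 479 = 272. ✓

4583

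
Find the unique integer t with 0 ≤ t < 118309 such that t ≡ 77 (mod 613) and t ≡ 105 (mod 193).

63216

613⁻¹ mod 193: 613×176 ≡ 1 (mod 193), so 613⁻¹ ≡ 176.
t = 77 + 613×((105 − 77)×176 mod 193) = 77 + 613×103 = 63216.
Check: 63216 mod 613 = 77, 63216 mod 193 = 105. ✓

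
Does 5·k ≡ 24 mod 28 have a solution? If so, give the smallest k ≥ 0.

gcd(5, 28) = 1, so a unique solution mod 28 exists.
5⁻¹ ≡ 17 (mod 28).
k ≡ 17·24 ≡ 16 (mod 28).

16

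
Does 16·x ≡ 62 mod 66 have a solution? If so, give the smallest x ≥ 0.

gcd(16, 66) = 2, and 2 | 62, so solutions exist.
Divide through by 2: 8·x mod 33 = 31.
8⁻¹ ≡ 29 (mod 33).
x ≡ 29·31 ≡ 8 (mod 33).
The smallest non-negative solution is x = 8.

8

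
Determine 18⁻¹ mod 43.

Run the extended Euclidean algorithm:
43 = 2·18 + 7
18 = 2·7 + 4
7 = 1·4 + 3
4 = 1·3 + 1
3 = 3·1 + 0
gcd(18, 43) = 1, so the inverse exists.
Back-substitute for 1:
1 = 1·4 − 1·3
  = −1·7 + 2·4
  = 2·18 − 5·7
  = −5·43 + 12·18
So 18⁻¹ ≡ 12 (mod 43).

12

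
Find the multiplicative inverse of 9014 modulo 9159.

8780

By the extended Euclidean algorithm:
9159 = 1×9014 + 145
9014 = 62×145 + 24
145 = 6×24 + 1
24 = 24×1 + 0
gcd(9014, 9159) = 1, so the inverse exists.
Back-substitute for 1:
1 = 1×145 − 6×24
  = −6×9014 + 373×145
  = 373×9159 − 379×9014
So 9014⁻¹ ≡ −379 ≡ 8780 (mod 9159).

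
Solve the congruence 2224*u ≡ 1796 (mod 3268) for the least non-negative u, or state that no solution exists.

gcd(2224, 3268) = 4, and 4 | 1796, so solutions exist.
Divide through by 4: 556*u ≡ 449 (mod 817).
556⁻¹ ≡ 745 (mod 817).
u ≡ 745*449 ≡ 352 (mod 817).
The smallest non-negative solution is u = 352.

352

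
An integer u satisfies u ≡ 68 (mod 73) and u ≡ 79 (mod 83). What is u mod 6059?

4229

73⁻¹ mod 83: 73·58 ≡ 1 (mod 83), so 73⁻¹ ≡ 58.
u = 68 + 73·((79 − 68)·58 mod 83) = 68 + 73·57 = 4229.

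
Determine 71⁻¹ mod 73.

By the extended Euclidean algorithm:
73 = 1·71 + 2
71 = 35·2 + 1
2 = 2·1 + 0
gcd(71, 73) = 1, so the inverse exists.
Back-substitute for 1:
1 = 1·71 − 35·2
  = −35·73 + 36·71
So 71⁻¹ ≡ 36 (mod 73).

36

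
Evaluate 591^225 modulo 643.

25

Compute successive squares:
225 in binary is 11100001, i.e. 225 = 128 + 64 + 32 + 1.
591^1 ≡ 591 (mod 643)
591^2 ≡ 591^2 = 349281 ≡ 132 (mod 643)
591^4 ≡ 132^2 = 17424 ≡ 63 (mod 643)
591^8 ≡ 63^2 = 3969 ≡ 111 (mod 643)
591^16 ≡ 111^2 = 12321 ≡ 104 (mod 643)
591^32 ≡ 104^2 = 10816 ≡ 528 (mod 643)
591^64 ≡ 528^2 = 278784 ≡ 365 (mod 643)
591^128 ≡ 365^2 = 133225 ≡ 124 (mod 643)
591^225 = 591^128 · 591^64 · 591^32 · 591^1 ≡ 124 · 365 · 528 · 591 (mod 643).
Accumulate the product:
124 · 365 = 45260 ≡ 250
250 · 528 = 132000 ≡ 185
185 · 591 = 109335 ≡ 25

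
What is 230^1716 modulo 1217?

722

1716 in binary is 11010110100, i.e. 1716 = 1024 + 512 + 128 + 32 + 16 + 4.
230^1 ≡ 230 (mod 1217)
230^2 ≡ 230^2 = 52900 ≡ 569 (mod 1217)
230^4 ≡ 569^2 = 323761 ≡ 39 (mod 1217)
230^8 ≡ 39^2 = 1521 ≡ 304 (mod 1217)
230^16 ≡ 304^2 = 92416 ≡ 1141 (mod 1217)
230^32 ≡ 1141^2 = 1301881 ≡ 908 (mod 1217)
230^64 ≡ 908^2 = 824464 ≡ 555 (mod 1217)
230^128 ≡ 555^2 = 308025 ≡ 124 (mod 1217)
230^256 ≡ 124^2 = 15376 ≡ 772 (mod 1217)
230^512 ≡ 772^2 = 595984 ≡ 871 (mod 1217)
230^1024 ≡ 871^2 = 758641 ≡ 450 (mod 1217)
230^1716 = 230^1024 × 230^512 × 230^128 × 230^32 × 230^16 × 230^4 ≡ 450 × 871 × 124 × 908 × 1141 × 39 (mod 1217).
Accumulate the product:
450 × 871 = 391950 ≡ 76
76 × 124 = 9424 ≡ 905
905 × 908 = 821740 ≡ 265
265 × 1141 = 302365 ≡ 549
549 × 39 = 21411 ≡ 722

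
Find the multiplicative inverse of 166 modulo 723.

By the extended Euclidean algorithm:
723 = 4*166 + 59
166 = 2*59 + 48
59 = 1*48 + 11
48 = 4*11 + 4
11 = 2*4 + 3
4 = 1*3 + 1
3 = 3*1 + 0
gcd(166, 723) = 1, so the inverse exists.
Back-substitute for 1:
1 = 1*4 − 1*3
  = −1*11 + 3*4
  = 3*48 − 13*11
  = −13*59 + 16*48
  = 16*166 − 45*59
  = −45*723 + 196*166
So 166⁻¹ ≡ 196 (mod 723).

196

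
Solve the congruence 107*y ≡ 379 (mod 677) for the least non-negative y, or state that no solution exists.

gcd(107, 677) = 1, so a unique solution mod 677 exists.
107⁻¹ ≡ 348 (mod 677).
y ≡ 348*379 ≡ 554 (mod 677).

554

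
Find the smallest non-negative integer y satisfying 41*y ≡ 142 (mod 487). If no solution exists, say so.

gcd(41, 487) = 1, so a unique solution mod 487 exists.
41⁻¹ ≡ 392 (mod 487).
y ≡ 392*142 ≡ 146 (mod 487).

146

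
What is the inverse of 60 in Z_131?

By the extended Euclidean algorithm:
131 = 2*60 + 11
60 = 5*11 + 5
11 = 2*5 + 1
5 = 5*1 + 0
gcd(60, 131) = 1, so the inverse exists.
Bézout: 1 = 11*131 − 24*60.
So 60⁻¹ ≡ −24 ≡ 107 (mod 131).

107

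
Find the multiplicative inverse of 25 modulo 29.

7

29 = 1*25 + 4
25 = 6*4 + 1
4 = 4*1 + 0
gcd(25, 29) = 1, so the inverse exists.
Back-substitute for 1:
1 = 1*25 − 6*4
  = −6*29 + 7*25
So 25⁻¹ ≡ 7 (mod 29).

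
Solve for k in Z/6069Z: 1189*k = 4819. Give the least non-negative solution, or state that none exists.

3868

gcd(1189, 6069) = 1, so a unique solution mod 6069 exists.
1189⁻¹ ≡ 832 (mod 6069).
k ≡ 832*4819 ≡ 3868 (mod 6069).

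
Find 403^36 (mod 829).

36 in binary is 100100, i.e. 36 = 32 + 4.
403^1 ≡ 403 (mod 829)
403^2 ≡ 403^2 = 162409 ≡ 754 (mod 829)
403^4 ≡ 754^2 = 568516 ≡ 651 (mod 829)
403^8 ≡ 651^2 = 423801 ≡ 182 (mod 829)
403^16 ≡ 182^2 = 33124 ≡ 793 (mod 829)
403^32 ≡ 793^2 = 628849 ≡ 467 (mod 829)
403^36 = 403^32 × 403^4 ≡ 467 × 651 (mod 829).
467 × 651 = 304017 ≡ 603 (mod 829).

603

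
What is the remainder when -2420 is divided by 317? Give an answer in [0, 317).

-2420 = -8·317 + 116, so -2420 ≡ 116 (mod 317).

116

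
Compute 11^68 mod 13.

By square-and-multiply:
68 in binary is 1000100, i.e. 68 = 64 + 4.
11^1 ≡ 11 (mod 13)
11^2 ≡ 11^2 = 121 ≡ 4 (mod 13)
11^4 ≡ 4^2 = 16 ≡ 3 (mod 13)
11^8 ≡ 3^2 = 9 (mod 13)
11^16 ≡ 9^2 = 81 ≡ 3 (mod 13)
11^32 ≡ 3^2 = 9 (mod 13)
11^64 ≡ 9^2 = 81 ≡ 3 (mod 13)
11^68 = 11^64 × 11^4 ≡ 3 × 3 (mod 13).
3 × 3 = 9 ≡ 9 (mod 13).

9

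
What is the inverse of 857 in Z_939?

By the extended Euclidean algorithm:
939 = 1·857 + 82
857 = 10·82 + 37
82 = 2·37 + 8
37 = 4·8 + 5
8 = 1·5 + 3
5 = 1·3 + 2
3 = 1·2 + 1
2 = 2·1 + 0
gcd(857, 939) = 1, so the inverse exists.
Bézout: 1 = 324·939 − 355·857.
So 857⁻¹ ≡ −355 ≡ 584 (mod 939).

584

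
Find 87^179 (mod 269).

179 in binary is 10110011, i.e. 179 = 128 + 32 + 16 + 2 + 1.
87^1 ≡ 87 (mod 269)
87^2 ≡ 87^2 = 7569 ≡ 37 (mod 269)
87^4 ≡ 37^2 = 1369 ≡ 24 (mod 269)
87^8 ≡ 24^2 = 576 ≡ 38 (mod 269)
87^16 ≡ 38^2 = 1444 ≡ 99 (mod 269)
87^32 ≡ 99^2 = 9801 ≡ 117 (mod 269)
87^64 ≡ 117^2 = 13689 ≡ 239 (mod 269)
87^128 ≡ 239^2 = 57121 ≡ 93 (mod 269)
87^179 = 87^128 · 87^32 · 87^16 · 87^2 · 87^1 ≡ 93 · 117 · 99 · 37 · 87 (mod 269).
Accumulate the product:
93 · 117 = 10881 ≡ 121
121 · 99 = 11979 ≡ 143
143 · 37 = 5291 ≡ 180
180 · 87 = 15660 ≡ 58

58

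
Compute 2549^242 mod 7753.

Using repeated squaring:
242 in binary is 11110010, i.e. 242 = 128 + 64 + 32 + 16 + 2.
2549^1 ≡ 2549 (mod 7753)
2549^2 ≡ 2549^2 = 6497401 ≡ 387 (mod 7753)
2549^4 ≡ 387^2 = 149769 ≡ 2462 (mod 7753)
2549^8 ≡ 2462^2 = 6061444 ≡ 6351 (mod 7753)
2549^16 ≡ 6351^2 = 40335201 ≡ 4095 (mod 7753)
2549^32 ≡ 4095^2 = 16769025 ≡ 7039 (mod 7753)
2549^64 ≡ 7039^2 = 49547521 ≡ 5851 (mod 7753)
2549^128 ≡ 5851^2 = 34234201 ≡ 4706 (mod 7753)
2549^242 = 2549^128 × 2549^64 × 2549^32 × 2549^16 × 2549^2 ≡ 4706 × 5851 × 7039 × 4095 × 387 (mod 7753).
Accumulate the product:
4706 × 5851 = 27534806 ≡ 3903
3903 × 7039 = 27473217 ≡ 4338
4338 × 4095 = 17764110 ≡ 1987
1987 × 387 = 768969 ≡ 1422

1422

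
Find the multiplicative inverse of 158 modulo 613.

97

Run the extended Euclidean algorithm:
613 = 3·158 + 139
158 = 1·139 + 19
139 = 7·19 + 6
19 = 3·6 + 1
6 = 6·1 + 0
gcd(158, 613) = 1, so the inverse exists.
Back-substitute for 1:
1 = 1·19 − 3·6
  = −3·139 + 22·19
  = 22·158 − 25·139
  = −25·613 + 97·158
So 158⁻¹ ≡ 97 (mod 613).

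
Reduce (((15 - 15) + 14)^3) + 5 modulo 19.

15 - 15 = 0
0 + 14 = 14
(14)^3 ≡ 8 (mod 19)
8 + 5 = 13

13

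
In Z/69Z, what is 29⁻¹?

Run the extended Euclidean algorithm:
69 = 2·29 + 11
29 = 2·11 + 7
11 = 1·7 + 4
7 = 1·4 + 3
4 = 1·3 + 1
3 = 3·1 + 0
gcd(29, 69) = 1, so the inverse exists.
Bézout: 1 = 8·69 − 19·29.
So 29⁻¹ ≡ −19 ≡ 50 (mod 69).

50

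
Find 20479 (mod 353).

5

20479 = 58·353 + 5, so 20479 ≡ 5 (mod 353).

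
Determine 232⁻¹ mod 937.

937 = 4×232 + 9
232 = 25×9 + 7
9 = 1×7 + 2
7 = 3×2 + 1
2 = 2×1 + 0
gcd(232, 937) = 1, so the inverse exists.
Bézout: 1 = −103×937 + 416×232.
So 232⁻¹ ≡ 416 (mod 937).

416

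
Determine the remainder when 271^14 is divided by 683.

14 in binary is 1110, i.e. 14 = 8 + 4 + 2.
271^1 ≡ 271 (mod 683)
271^2 ≡ 271^2 = 73441 ≡ 360 (mod 683)
271^4 ≡ 360^2 = 129600 ≡ 513 (mod 683)
271^8 ≡ 513^2 = 263169 ≡ 214 (mod 683)
271^14 = 271^8 · 271^4 · 271^2 ≡ 214 · 513 · 360 (mod 683).
Accumulate the product:
214 · 513 = 109782 ≡ 502
502 · 360 = 180720 ≡ 408

408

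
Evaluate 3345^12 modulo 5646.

2769

Compute successive squares:
12 in binary is 1100, i.e. 12 = 8 + 4.
3345^1 ≡ 3345 (mod 5646)
3345^2 ≡ 3345^2 = 11189025 ≡ 4299 (mod 5646)
3345^4 ≡ 4299^2 = 18481401 ≡ 2043 (mod 5646)
3345^8 ≡ 2043^2 = 4173849 ≡ 1455 (mod 5646)
3345^12 = 3345^8 × 3345^4 ≡ 1455 × 2043 (mod 5646).
1455 × 2043 = 2972565 ≡ 2769 (mod 5646).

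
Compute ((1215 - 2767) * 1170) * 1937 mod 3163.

1215 - 2767 = -1552 ≡ 1611 (mod 3163)
1611 * 1170 = 1884870 ≡ 2885 (mod 3163)
2885 * 1937 = 5588245 ≡ 2387 (mod 3163)

2387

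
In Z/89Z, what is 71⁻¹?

84

By the extended Euclidean algorithm:
89 = 1·71 + 18
71 = 3·18 + 17
18 = 1·17 + 1
17 = 17·1 + 0
gcd(71, 89) = 1, so the inverse exists.
Bézout: 1 = 4·89 − 5·71.
So 71⁻¹ ≡ −5 ≡ 84 (mod 89).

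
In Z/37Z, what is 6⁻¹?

31

37 = 6×6 + 1
6 = 6×1 + 0
gcd(6, 37) = 1, so the inverse exists.
Bézout: 1 = 1×37 − 6×6.
So 6⁻¹ ≡ −6 ≡ 31 (mod 37).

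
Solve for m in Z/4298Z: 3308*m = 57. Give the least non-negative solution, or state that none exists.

gcd(3308, 4298) = 2, and 2 does not divide 57.
So the congruence has no solution.

no solution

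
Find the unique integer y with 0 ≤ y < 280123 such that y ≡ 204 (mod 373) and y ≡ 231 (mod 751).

220274

373⁻¹ mod 751: 373*300 ≡ 1 (mod 751), so 373⁻¹ ≡ 300.
y = 204 + 373*((231 − 204)*300 mod 751) = 204 + 373*590 = 220274.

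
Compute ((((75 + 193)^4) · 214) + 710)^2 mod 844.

136

75 + 193 = 268
(268)^4 ≡ 304 (mod 844)
304 · 214 = 65056 ≡ 68 (mod 844)
68 + 710 = 778
(778)^2 ≡ 136 (mod 844)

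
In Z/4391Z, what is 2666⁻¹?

28

Apply the Euclidean algorithm and back-substitute:
4391 = 1×2666 + 1725
2666 = 1×1725 + 941
1725 = 1×941 + 784
941 = 1×784 + 157
784 = 4×157 + 156
157 = 1×156 + 1
156 = 156×1 + 0
gcd(2666, 4391) = 1, so the inverse exists.
Bézout: 1 = −17×4391 + 28×2666.
So 2666⁻¹ ≡ 28 (mod 4391).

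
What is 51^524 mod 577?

Using repeated squaring:
524 in binary is 1000001100, i.e. 524 = 512 + 8 + 4.
51^1 ≡ 51 (mod 577)
51^2 ≡ 51^2 = 2601 ≡ 293 (mod 577)
51^4 ≡ 293^2 = 85849 ≡ 453 (mod 577)
51^8 ≡ 453^2 = 205209 ≡ 374 (mod 577)
51^16 ≡ 374^2 = 139876 ≡ 242 (mod 577)
51^32 ≡ 242^2 = 58564 ≡ 287 (mod 577)
51^64 ≡ 287^2 = 82369 ≡ 435 (mod 577)
51^128 ≡ 435^2 = 189225 ≡ 546 (mod 577)
51^256 ≡ 546^2 = 298116 ≡ 384 (mod 577)
51^512 ≡ 384^2 = 147456 ≡ 321 (mod 577)
51^524 = 51^512 · 51^8 · 51^4 ≡ 321 · 374 · 453 (mod 577).
Accumulate the product:
321 · 374 = 120054 ≡ 38
38 · 453 = 17214 ≡ 481

481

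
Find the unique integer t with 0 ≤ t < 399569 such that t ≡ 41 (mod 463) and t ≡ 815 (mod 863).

296824

463⁻¹ mod 863: 463×274 ≡ 1 (mod 863), so 463⁻¹ ≡ 274.
t = 41 + 463×((815 − 41)×274 mod 863) = 41 + 463×641 = 296824.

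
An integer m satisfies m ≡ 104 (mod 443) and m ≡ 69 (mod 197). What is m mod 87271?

62124

443⁻¹ mod 197: 443*193 ≡ 1 (mod 197), so 443⁻¹ ≡ 193.
m = 104 + 443*((69 − 104)*193 mod 197) = 104 + 443*140 = 62124.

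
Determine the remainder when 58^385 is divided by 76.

20

Using repeated squaring:
385 in binary is 110000001, i.e. 385 = 256 + 128 + 1.
58^1 ≡ 58 (mod 76)
58^2 ≡ 58^2 = 3364 ≡ 20 (mod 76)
58^4 ≡ 20^2 = 400 ≡ 20 (mod 76)
58^8 ≡ 20^2 = 400 ≡ 20 (mod 76)
58^16 ≡ 20^2 = 400 ≡ 20 (mod 76)
58^32 ≡ 20^2 = 400 ≡ 20 (mod 76)
58^64 ≡ 20^2 = 400 ≡ 20 (mod 76)
58^128 ≡ 20^2 = 400 ≡ 20 (mod 76)
58^256 ≡ 20^2 = 400 ≡ 20 (mod 76)
58^385 = 58^256 × 58^128 × 58^1 ≡ 20 × 20 × 58 (mod 76).
Accumulate the product:
20 × 20 = 400 ≡ 20
20 × 58 = 1160 ≡ 20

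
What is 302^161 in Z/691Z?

371

161 in binary is 10100001, i.e. 161 = 128 + 32 + 1.
302^1 ≡ 302 (mod 691)
302^2 ≡ 302^2 = 91204 ≡ 683 (mod 691)
302^4 ≡ 683^2 = 466489 ≡ 64 (mod 691)
302^8 ≡ 64^2 = 4096 ≡ 641 (mod 691)
302^16 ≡ 641^2 = 410881 ≡ 427 (mod 691)
302^32 ≡ 427^2 = 182329 ≡ 596 (mod 691)
302^64 ≡ 596^2 = 355216 ≡ 42 (mod 691)
302^128 ≡ 42^2 = 1764 ≡ 382 (mod 691)
302^161 = 302^128 · 302^32 · 302^1 ≡ 382 · 596 · 302 (mod 691).
Accumulate the product:
382 · 596 = 227672 ≡ 333
333 · 302 = 100566 ≡ 371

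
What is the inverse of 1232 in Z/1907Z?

404

1907 = 1×1232 + 675
1232 = 1×675 + 557
675 = 1×557 + 118
557 = 4×118 + 85
118 = 1×85 + 33
85 = 2×33 + 19
33 = 1×19 + 14
19 = 1×14 + 5
14 = 2×5 + 4
5 = 1×4 + 1
4 = 4×1 + 0
gcd(1232, 1907) = 1, so the inverse exists.
Bézout: 1 = −261×1907 + 404×1232.
So 1232⁻¹ ≡ 404 (mod 1907).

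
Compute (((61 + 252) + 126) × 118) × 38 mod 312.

68

61 + 252 = 313 ≡ 1 (mod 312)
1 + 126 = 127
127 × 118 = 14986 ≡ 10 (mod 312)
10 × 38 = 380 ≡ 68 (mod 312)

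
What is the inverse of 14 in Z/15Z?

14

15 = 1×14 + 1
14 = 14×1 + 0
gcd(14, 15) = 1, so the inverse exists.
Bézout: 1 = 1×15 − 1×14.
So 14⁻¹ ≡ −1 ≡ 14 (mod 15).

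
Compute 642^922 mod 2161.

642^1 ≡ 642 (mod 2161)
642^2 ≡ 642^2 = 412164 ≡ 1574 (mod 2161)
642^4 ≡ 1574^2 = 2477476 ≡ 970 (mod 2161)
642^8 ≡ 970^2 = 940900 ≡ 865 (mod 2161)
642^16 ≡ 865^2 = 748225 ≡ 519 (mod 2161)
642^32 ≡ 519^2 = 269361 ≡ 1397 (mod 2161)
642^64 ≡ 1397^2 = 1951609 ≡ 226 (mod 2161)
642^128 ≡ 226^2 = 51076 ≡ 1373 (mod 2161)
642^256 ≡ 1373^2 = 1885129 ≡ 737 (mod 2161)
642^512 ≡ 737^2 = 543169 ≡ 758 (mod 2161)
642^922 = 642^512 · 642^256 · 642^128 · 642^16 · 642^8 · 642^2 ≡ 758 · 737 · 1373 · 519 · 865 · 1574 (mod 2161).
Accumulate the product:
758 · 737 = 558646 ≡ 1108
1108 · 1373 = 1521284 ≡ 2101
2101 · 519 = 1090419 ≡ 1275
1275 · 865 = 1102875 ≡ 765
765 · 1574 = 1204110 ≡ 433

433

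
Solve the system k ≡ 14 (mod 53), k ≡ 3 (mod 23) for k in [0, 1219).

53⁻¹ mod 23: 53*10 ≡ 1 (mod 23), so 53⁻¹ ≡ 10.
k = 14 + 53*((3 − 14)*10 mod 23) = 14 + 53*5 = 279.

279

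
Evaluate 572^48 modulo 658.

64

572^1 ≡ 572 (mod 658)
572^2 ≡ 572^2 = 327184 ≡ 158 (mod 658)
572^4 ≡ 158^2 = 24964 ≡ 618 (mod 658)
572^8 ≡ 618^2 = 381924 ≡ 284 (mod 658)
572^16 ≡ 284^2 = 80656 ≡ 380 (mod 658)
572^32 ≡ 380^2 = 144400 ≡ 298 (mod 658)
572^48 = 572^32 × 572^16 ≡ 298 × 380 (mod 658).
298 × 380 = 113240 ≡ 64 (mod 658).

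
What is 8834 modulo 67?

8834 = 131·67 + 57, so 8834 ≡ 57 (mod 67).

57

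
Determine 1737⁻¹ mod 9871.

Apply the Euclidean algorithm and back-substitute:
9871 = 5*1737 + 1186
1737 = 1*1186 + 551
1186 = 2*551 + 84
551 = 6*84 + 47
84 = 1*47 + 37
47 = 1*37 + 10
37 = 3*10 + 7
10 = 1*7 + 3
7 = 2*3 + 1
3 = 3*1 + 0
gcd(1737, 9871) = 1, so the inverse exists.
Bézout: 1 = 517*9871 − 2938*1737.
So 1737⁻¹ ≡ −2938 ≡ 6933 (mod 9871).

6933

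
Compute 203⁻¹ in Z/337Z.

By the extended Euclidean algorithm:
337 = 1×203 + 134
203 = 1×134 + 69
134 = 1×69 + 65
69 = 1×65 + 4
65 = 16×4 + 1
4 = 4×1 + 0
gcd(203, 337) = 1, so the inverse exists.
Back-substitute for 1:
1 = 1×65 − 16×4
  = −16×69 + 17×65
  = 17×134 − 33×69
  = −33×203 + 50×134
  = 50×337 − 83×203
So 203⁻¹ ≡ −83 ≡ 254 (mod 337).

254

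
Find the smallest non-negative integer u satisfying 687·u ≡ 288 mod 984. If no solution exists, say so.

168

gcd(687, 984) = 3, and 3 | 288, so solutions exist.
Divide through by 3: 229·u ≡ 96 mod 328.
229⁻¹ ≡ 53 (mod 328).
u ≡ 53·96 ≡ 168 (mod 328).
The smallest non-negative solution is u = 168.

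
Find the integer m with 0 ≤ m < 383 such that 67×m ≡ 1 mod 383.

343

By the extended Euclidean algorithm:
383 = 5×67 + 48
67 = 1×48 + 19
48 = 2×19 + 10
19 = 1×10 + 9
10 = 1×9 + 1
9 = 9×1 + 0
gcd(67, 383) = 1, so the inverse exists.
Back-substitute for 1:
1 = 1×10 − 1×9
  = −1×19 + 2×10
  = 2×48 − 5×19
  = −5×67 + 7×48
  = 7×383 − 40×67
So 67⁻¹ ≡ −40 ≡ 343 (mod 383).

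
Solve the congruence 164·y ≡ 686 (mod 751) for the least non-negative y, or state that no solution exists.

gcd(164, 751) = 1, so a unique solution mod 751 exists.
164⁻¹ ≡ 664 (mod 751).
y ≡ 664·686 ≡ 398 (mod 751).

398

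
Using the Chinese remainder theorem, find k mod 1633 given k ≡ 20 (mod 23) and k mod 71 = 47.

23⁻¹ mod 71: 23×34 ≡ 1 (mod 71), so 23⁻¹ ≡ 34.
k = 20 + 23×((47 − 20)×34 mod 71) = 20 + 23×66 = 1538.

1538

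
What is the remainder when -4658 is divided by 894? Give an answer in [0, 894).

706

-4658 = -6·894 + 706, so -4658 ≡ 706 (mod 894).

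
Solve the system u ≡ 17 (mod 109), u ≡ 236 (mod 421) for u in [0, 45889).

33916

109⁻¹ mod 421: 109×309 ≡ 1 (mod 421), so 109⁻¹ ≡ 309.
u = 17 + 109×((236 − 17)×309 mod 421) = 17 + 109×311 = 33916.
Check: 33916 mod 109 = 17, 33916 mod 421 = 236. ✓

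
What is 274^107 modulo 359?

329

By square-and-multiply:
274^1 ≡ 274 (mod 359)
274^2 ≡ 274^2 = 75076 ≡ 45 (mod 359)
274^4 ≡ 45^2 = 2025 ≡ 230 (mod 359)
274^8 ≡ 230^2 = 52900 ≡ 127 (mod 359)
274^16 ≡ 127^2 = 16129 ≡ 333 (mod 359)
274^32 ≡ 333^2 = 110889 ≡ 317 (mod 359)
274^64 ≡ 317^2 = 100489 ≡ 328 (mod 359)
274^107 = 274^64 · 274^32 · 274^8 · 274^2 · 274^1 ≡ 328 · 317 · 127 · 45 · 274 (mod 359).
Accumulate the product:
328 · 317 = 103976 ≡ 225
225 · 127 = 28575 ≡ 214
214 · 45 = 9630 ≡ 296
296 · 274 = 81104 ≡ 329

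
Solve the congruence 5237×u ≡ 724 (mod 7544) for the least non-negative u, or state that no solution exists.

948

gcd(5237, 7544) = 1, so a unique solution mod 7544 exists.
5237⁻¹ ≡ 2773 (mod 7544).
u ≡ 2773×724 ≡ 948 (mod 7544).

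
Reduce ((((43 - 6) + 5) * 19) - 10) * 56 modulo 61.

43 - 6 = 37
37 + 5 = 42
42 * 19 = 798 ≡ 5 (mod 61)
5 - 10 = -5 ≡ 56 (mod 61)
56 * 56 = 3136 ≡ 25 (mod 61)

25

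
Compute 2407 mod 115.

2407 = 20*115 + 107, so 2407 ≡ 107 (mod 115).

107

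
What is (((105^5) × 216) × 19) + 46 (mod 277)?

131

(105)^5 ≡ 183 (mod 277)
183 × 216 = 39528 ≡ 194 (mod 277)
194 × 19 = 3686 ≡ 85 (mod 277)
85 + 46 = 131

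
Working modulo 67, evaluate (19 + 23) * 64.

19 + 23 = 42
42 * 64 = 2688 ≡ 8 (mod 67)

8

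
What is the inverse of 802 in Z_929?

Apply the Euclidean algorithm and back-substitute:
929 = 1*802 + 127
802 = 6*127 + 40
127 = 3*40 + 7
40 = 5*7 + 5
7 = 1*5 + 2
5 = 2*2 + 1
2 = 2*1 + 0
gcd(802, 929) = 1, so the inverse exists.
Bézout: 1 = −341*929 + 395*802.
So 802⁻¹ ≡ 395 (mod 929).

395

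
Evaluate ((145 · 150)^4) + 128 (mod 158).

145 · 150 = 21750 ≡ 104 (mod 158)
(104)^4 ≡ 128 (mod 158)
128 + 128 = 256 ≡ 98 (mod 158)

98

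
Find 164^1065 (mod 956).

1065 in binary is 10000101001, i.e. 1065 = 1024 + 32 + 8 + 1.
164^1 ≡ 164 (mod 956)
164^2 ≡ 164^2 = 26896 ≡ 128 (mod 956)
164^4 ≡ 128^2 = 16384 ≡ 132 (mod 956)
164^8 ≡ 132^2 = 17424 ≡ 216 (mod 956)
164^16 ≡ 216^2 = 46656 ≡ 768 (mod 956)
164^32 ≡ 768^2 = 589824 ≡ 928 (mod 956)
164^64 ≡ 928^2 = 861184 ≡ 784 (mod 956)
164^128 ≡ 784^2 = 614656 ≡ 904 (mod 956)
164^256 ≡ 904^2 = 817216 ≡ 792 (mod 956)
164^512 ≡ 792^2 = 627264 ≡ 128 (mod 956)
164^1024 ≡ 128^2 = 16384 ≡ 132 (mod 956)
164^1065 = 164^1024 · 164^32 · 164^8 · 164^1 ≡ 132 · 928 · 216 · 164 (mod 956).
Accumulate the product:
132 · 928 = 122496 ≡ 128
128 · 216 = 27648 ≡ 880
880 · 164 = 144320 ≡ 920

920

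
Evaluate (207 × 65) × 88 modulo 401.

207 × 65 = 13455 ≡ 222 (mod 401)
222 × 88 = 19536 ≡ 288 (mod 401)

288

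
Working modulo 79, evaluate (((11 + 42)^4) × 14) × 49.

11 + 42 = 53
(53)^4 ≡ 40 (mod 79)
40 × 14 = 560 ≡ 7 (mod 79)
7 × 49 = 343 ≡ 27 (mod 79)

27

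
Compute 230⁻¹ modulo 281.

Run the extended Euclidean algorithm:
281 = 1×230 + 51
230 = 4×51 + 26
51 = 1×26 + 25
26 = 1×25 + 1
25 = 25×1 + 0
gcd(230, 281) = 1, so the inverse exists.
Bézout: 1 = −9×281 + 11×230.
So 230⁻¹ ≡ 11 (mod 281).

11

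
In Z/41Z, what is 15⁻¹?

Run the extended Euclidean algorithm:
41 = 2×15 + 11
15 = 1×11 + 4
11 = 2×4 + 3
4 = 1×3 + 1
3 = 3×1 + 0
gcd(15, 41) = 1, so the inverse exists.
Bézout: 1 = −4×41 + 11×15.
So 15⁻¹ ≡ 11 (mod 41).

11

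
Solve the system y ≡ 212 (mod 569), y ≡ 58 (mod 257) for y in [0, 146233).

569⁻¹ mod 257: 569*243 ≡ 1 (mod 257), so 569⁻¹ ≡ 243.
y = 212 + 569*((58 − 212)*243 mod 257) = 212 + 569*100 = 57112.
Check: 57112 mod 569 = 212, 57112 mod 257 = 58. ✓

57112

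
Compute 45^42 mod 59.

Compute successive squares:
45^1 ≡ 45 (mod 59)
45^2 ≡ 45^2 = 2025 ≡ 19 (mod 59)
45^4 ≡ 19^2 = 361 ≡ 7 (mod 59)
45^8 ≡ 7^2 = 49 (mod 59)
45^16 ≡ 49^2 = 2401 ≡ 41 (mod 59)
45^32 ≡ 41^2 = 1681 ≡ 29 (mod 59)
45^42 = 45^32 × 45^8 × 45^2 ≡ 29 × 49 × 19 (mod 59).
Accumulate the product:
29 × 49 = 1421 ≡ 5
5 × 19 = 95 ≡ 36

36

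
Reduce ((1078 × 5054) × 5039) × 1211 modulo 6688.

836

1078 × 5054 = 5448212 ≡ 4180 (mod 6688)
4180 × 5039 = 21063020 ≡ 2508 (mod 6688)
2508 × 1211 = 3037188 ≡ 836 (mod 6688)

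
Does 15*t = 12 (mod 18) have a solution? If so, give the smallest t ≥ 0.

gcd(15, 18) = 3, and 3 | 12, so solutions exist.
Divide through by 3: 5*t ≡ 4 mod 6.
5⁻¹ ≡ 5 (mod 6).
t ≡ 5*4 ≡ 2 (mod 6).
The smallest non-negative solution is t = 2.

2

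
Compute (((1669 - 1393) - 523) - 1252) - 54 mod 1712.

159

1669 - 1393 = 276
276 - 523 = -247 ≡ 1465 (mod 1712)
1465 - 1252 = 213
213 - 54 = 159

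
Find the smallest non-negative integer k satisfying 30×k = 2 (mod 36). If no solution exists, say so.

gcd(30, 36) = 6, and 6 does not divide 2.
So the congruence has no solution.

no solution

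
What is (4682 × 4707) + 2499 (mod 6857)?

4682 × 4707 = 22038174 ≡ 6633 (mod 6857)
6633 + 2499 = 9132 ≡ 2275 (mod 6857)

2275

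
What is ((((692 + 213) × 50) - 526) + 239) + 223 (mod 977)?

244

692 + 213 = 905
905 × 50 = 45250 ≡ 308 (mod 977)
308 - 526 = -218 ≡ 759 (mod 977)
759 + 239 = 998 ≡ 21 (mod 977)
21 + 223 = 244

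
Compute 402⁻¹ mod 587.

422

587 = 1·402 + 185
402 = 2·185 + 32
185 = 5·32 + 25
32 = 1·25 + 7
25 = 3·7 + 4
7 = 1·4 + 3
4 = 1·3 + 1
3 = 3·1 + 0
gcd(402, 587) = 1, so the inverse exists.
Back-substitute for 1:
1 = 1·4 − 1·3
  = −1·7 + 2·4
  = 2·25 − 7·7
  = −7·32 + 9·25
  = 9·185 − 52·32
  = −52·402 + 113·185
  = 113·587 − 165·402
So 402⁻¹ ≡ −165 ≡ 422 (mod 587).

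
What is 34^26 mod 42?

22

26 in binary is 11010, i.e. 26 = 16 + 8 + 2.
34^1 ≡ 34 (mod 42)
34^2 ≡ 34^2 = 1156 ≡ 22 (mod 42)
34^4 ≡ 22^2 = 484 ≡ 22 (mod 42)
34^8 ≡ 22^2 = 484 ≡ 22 (mod 42)
34^16 ≡ 22^2 = 484 ≡ 22 (mod 42)
34^26 = 34^16 * 34^8 * 34^2 ≡ 22 * 22 * 22 (mod 42).
Accumulate the product:
22 * 22 = 484 ≡ 22
22 * 22 = 484 ≡ 22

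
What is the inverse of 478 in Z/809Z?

809 = 1×478 + 331
478 = 1×331 + 147
331 = 2×147 + 37
147 = 3×37 + 36
37 = 1×36 + 1
36 = 36×1 + 0
gcd(478, 809) = 1, so the inverse exists.
Back-substitute for 1:
1 = 1×37 − 1×36
  = −1×147 + 4×37
  = 4×331 − 9×147
  = −9×478 + 13×331
  = 13×809 − 22×478
So 478⁻¹ ≡ −22 ≡ 787 (mod 809).

787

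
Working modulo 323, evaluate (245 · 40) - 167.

266

245 · 40 = 9800 ≡ 110 (mod 323)
110 - 167 = -57 ≡ 266 (mod 323)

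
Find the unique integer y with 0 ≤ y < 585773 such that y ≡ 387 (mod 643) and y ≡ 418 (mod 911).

247299

643⁻¹ mod 911: 643×894 ≡ 1 (mod 911), so 643⁻¹ ≡ 894.
y = 387 + 643×((418 − 387)×894 mod 911) = 387 + 643×384 = 247299.
Check: 247299 mod 643 = 387, 247299 mod 911 = 418. ✓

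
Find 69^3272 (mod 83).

28

Compute successive squares:
3272 in binary is 110011001000, i.e. 3272 = 2048 + 1024 + 128 + 64 + 8.
69^1 ≡ 69 (mod 83)
69^2 ≡ 69^2 = 4761 ≡ 30 (mod 83)
69^4 ≡ 30^2 = 900 ≡ 70 (mod 83)
69^8 ≡ 70^2 = 4900 ≡ 3 (mod 83)
69^16 ≡ 3^2 = 9 (mod 83)
69^32 ≡ 9^2 = 81 (mod 83)
69^64 ≡ 81^2 = 6561 ≡ 4 (mod 83)
69^128 ≡ 4^2 = 16 (mod 83)
69^256 ≡ 16^2 = 256 ≡ 7 (mod 83)
69^512 ≡ 7^2 = 49 (mod 83)
69^1024 ≡ 49^2 = 2401 ≡ 77 (mod 83)
69^2048 ≡ 77^2 = 5929 ≡ 36 (mod 83)
69^3272 = 69^2048 × 69^1024 × 69^128 × 69^64 × 69^8 ≡ 36 × 77 × 16 × 4 × 3 (mod 83).
Accumulate the product:
36 × 77 = 2772 ≡ 33
33 × 16 = 528 ≡ 30
30 × 4 = 120 ≡ 37
37 × 3 = 111 ≡ 28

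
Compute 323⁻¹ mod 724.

724 = 2·323 + 78
323 = 4·78 + 11
78 = 7·11 + 1
11 = 11·1 + 0
gcd(323, 724) = 1, so the inverse exists.
Bézout: 1 = 29·724 − 65·323.
So 323⁻¹ ≡ −65 ≡ 659 (mod 724).

659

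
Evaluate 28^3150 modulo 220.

28^1 ≡ 28 (mod 220)
28^2 ≡ 28^2 = 784 ≡ 124 (mod 220)
28^4 ≡ 124^2 = 15376 ≡ 196 (mod 220)
28^8 ≡ 196^2 = 38416 ≡ 136 (mod 220)
28^16 ≡ 136^2 = 18496 ≡ 16 (mod 220)
28^32 ≡ 16^2 = 256 ≡ 36 (mod 220)
28^64 ≡ 36^2 = 1296 ≡ 196 (mod 220)
28^128 ≡ 196^2 = 38416 ≡ 136 (mod 220)
28^256 ≡ 136^2 = 18496 ≡ 16 (mod 220)
28^512 ≡ 16^2 = 256 ≡ 36 (mod 220)
28^1024 ≡ 36^2 = 1296 ≡ 196 (mod 220)
28^2048 ≡ 196^2 = 38416 ≡ 136 (mod 220)
28^3150 = 28^2048 × 28^1024 × 28^64 × 28^8 × 28^4 × 28^2 ≡ 136 × 196 × 196 × 136 × 196 × 124 (mod 220).
Accumulate the product:
136 × 196 = 26656 ≡ 36
36 × 196 = 7056 ≡ 16
16 × 136 = 2176 ≡ 196
196 × 196 = 38416 ≡ 136
136 × 124 = 16864 ≡ 144

144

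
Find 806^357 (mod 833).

357 in binary is 101100101, i.e. 357 = 256 + 64 + 32 + 4 + 1.
806^1 ≡ 806 (mod 833)
806^2 ≡ 806^2 = 649636 ≡ 729 (mod 833)
806^4 ≡ 729^2 = 531441 ≡ 820 (mod 833)
806^8 ≡ 820^2 = 672400 ≡ 169 (mod 833)
806^16 ≡ 169^2 = 28561 ≡ 239 (mod 833)
806^32 ≡ 239^2 = 57121 ≡ 477 (mod 833)
806^64 ≡ 477^2 = 227529 ≡ 120 (mod 833)
806^128 ≡ 120^2 = 14400 ≡ 239 (mod 833)
806^256 ≡ 239^2 = 57121 ≡ 477 (mod 833)
806^357 = 806^256 · 806^64 · 806^32 · 806^4 · 806^1 ≡ 477 · 120 · 477 · 820 · 806 (mod 833).
Accumulate the product:
477 · 120 = 57240 ≡ 596
596 · 477 = 284292 ≡ 239
239 · 820 = 195980 ≡ 225
225 · 806 = 181350 ≡ 589

589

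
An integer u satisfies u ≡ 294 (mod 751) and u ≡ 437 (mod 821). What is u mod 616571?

289429

751⁻¹ mod 821: 751*129 ≡ 1 (mod 821), so 751⁻¹ ≡ 129.
u = 294 + 751*((437 − 294)*129 mod 821) = 294 + 751*385 = 289429.
Check: 289429 mod 751 = 294, 289429 mod 821 = 437. ✓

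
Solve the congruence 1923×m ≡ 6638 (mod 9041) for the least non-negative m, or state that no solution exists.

3271

gcd(1923, 9041) = 1, so a unique solution mod 9041 exists.
1923⁻¹ ≡ 4363 (mod 9041).
m ≡ 4363×6638 ≡ 3271 (mod 9041).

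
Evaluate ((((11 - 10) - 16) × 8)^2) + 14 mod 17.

15

11 - 10 = 1
1 - 16 = -15 ≡ 2 (mod 17)
2 × 8 = 16
(16)^2 ≡ 1 (mod 17)
1 + 14 = 15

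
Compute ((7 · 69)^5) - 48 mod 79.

67

7 · 69 = 483 ≡ 9 (mod 79)
(9)^5 ≡ 36 (mod 79)
36 - 48 = -12 ≡ 67 (mod 79)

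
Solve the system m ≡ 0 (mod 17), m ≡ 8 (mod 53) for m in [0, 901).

697

17⁻¹ mod 53: 17·25 ≡ 1 (mod 53), so 17⁻¹ ≡ 25.
m = 0 + 17·((8 − 0)·25 mod 53) = 0 + 17·41 = 697.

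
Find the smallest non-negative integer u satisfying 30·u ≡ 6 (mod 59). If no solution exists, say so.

gcd(30, 59) = 1, so a unique solution mod 59 exists.
30⁻¹ ≡ 2 (mod 59).
u ≡ 2·6 ≡ 12 (mod 59).

12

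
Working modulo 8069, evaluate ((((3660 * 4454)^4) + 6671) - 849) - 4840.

3660 * 4454 = 16301640 ≡ 2260 (mod 8069)
(2260)^4 ≡ 5929 (mod 8069)
5929 + 6671 = 12600 ≡ 4531 (mod 8069)
4531 - 849 = 3682
3682 - 4840 = -1158 ≡ 6911 (mod 8069)

6911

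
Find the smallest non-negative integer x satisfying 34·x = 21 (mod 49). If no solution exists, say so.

gcd(34, 49) = 1, so a unique solution mod 49 exists.
34⁻¹ ≡ 13 (mod 49).
x ≡ 13·21 ≡ 28 (mod 49).

28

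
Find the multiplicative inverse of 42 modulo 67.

8

67 = 1·42 + 25
42 = 1·25 + 17
25 = 1·17 + 8
17 = 2·8 + 1
8 = 8·1 + 0
gcd(42, 67) = 1, so the inverse exists.
Bézout: 1 = −5·67 + 8·42.
So 42⁻¹ ≡ 8 (mod 67).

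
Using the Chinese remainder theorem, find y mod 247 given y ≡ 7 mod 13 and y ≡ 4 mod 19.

13⁻¹ mod 19: 13·3 ≡ 1 (mod 19), so 13⁻¹ ≡ 3.
y = 7 + 13·((4 − 7)·3 mod 19) = 7 + 13·10 = 137.

137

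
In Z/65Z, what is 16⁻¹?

Run the extended Euclidean algorithm:
65 = 4·16 + 1
16 = 16·1 + 0
gcd(16, 65) = 1, so the inverse exists.
Back-substitute for 1:
1 = 1·65 − 4·16
So 16⁻¹ ≡ −4 ≡ 61 (mod 65).

61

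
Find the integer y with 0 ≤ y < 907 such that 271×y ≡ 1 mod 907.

907 = 3*271 + 94
271 = 2*94 + 83
94 = 1*83 + 11
83 = 7*11 + 6
11 = 1*6 + 5
6 = 1*5 + 1
5 = 5*1 + 0
gcd(271, 907) = 1, so the inverse exists.
Bézout: 1 = −49*907 + 164*271.
So 271⁻¹ ≡ 164 (mod 907).

164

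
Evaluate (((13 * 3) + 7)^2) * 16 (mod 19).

17

13 * 3 = 39 ≡ 1 (mod 19)
1 + 7 = 8
(8)^2 ≡ 7 (mod 19)
7 * 16 = 112 ≡ 17 (mod 19)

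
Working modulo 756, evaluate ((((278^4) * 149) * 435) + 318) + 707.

581

(278)^4 ≡ 100 (mod 756)
100 * 149 = 14900 ≡ 536 (mod 756)
536 * 435 = 233160 ≡ 312 (mod 756)
312 + 318 = 630
630 + 707 = 1337 ≡ 581 (mod 756)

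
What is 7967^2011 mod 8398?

4279

7967^1 ≡ 7967 (mod 8398)
7967^2 ≡ 7967^2 = 63473089 ≡ 1005 (mod 8398)
7967^4 ≡ 1005^2 = 1010025 ≡ 2265 (mod 8398)
7967^8 ≡ 2265^2 = 5130225 ≡ 7445 (mod 8398)
7967^16 ≡ 7445^2 = 55428025 ≡ 1225 (mod 8398)
7967^32 ≡ 1225^2 = 1500625 ≡ 5781 (mod 8398)
7967^64 ≡ 5781^2 = 33419961 ≡ 4319 (mod 8398)
7967^128 ≡ 4319^2 = 18653761 ≡ 1803 (mod 8398)
7967^256 ≡ 1803^2 = 3250809 ≡ 783 (mod 8398)
7967^512 ≡ 783^2 = 613089 ≡ 35 (mod 8398)
7967^1024 ≡ 35^2 = 1225 (mod 8398)
7967^2011 = 7967^1024 × 7967^512 × 7967^256 × 7967^128 × 7967^64 × 7967^16 × 7967^8 × 7967^2 × 7967^1 ≡ 1225 × 35 × 783 × 1803 × 4319 × 1225 × 7445 × 1005 × 7967 (mod 8398).
Accumulate the product:
1225 × 35 = 42875 ≡ 885
885 × 783 = 692955 ≡ 4319
4319 × 1803 = 7787157 ≡ 2211
2211 × 4319 = 9549309 ≡ 783
783 × 1225 = 959175 ≡ 1803
1803 × 7445 = 13423335 ≡ 3331
3331 × 1005 = 3347655 ≡ 5251
5251 × 7967 = 41834717 ≡ 4279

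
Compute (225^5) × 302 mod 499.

338

(225)^5 ≡ 130 (mod 499)
130 × 302 = 39260 ≡ 338 (mod 499)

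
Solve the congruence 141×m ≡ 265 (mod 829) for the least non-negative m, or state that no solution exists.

gcd(141, 829) = 1, so a unique solution mod 829 exists.
141⁻¹ ≡ 488 (mod 829).
m ≡ 488×265 ≡ 825 (mod 829).

825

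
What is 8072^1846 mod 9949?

8072^1 ≡ 8072 (mod 9949)
8072^2 ≡ 8072^2 = 65157184 ≡ 1183 (mod 9949)
8072^4 ≡ 1183^2 = 1399489 ≡ 6629 (mod 9949)
8072^8 ≡ 6629^2 = 43943641 ≡ 8857 (mod 9949)
8072^16 ≡ 8857^2 = 78446449 ≡ 8533 (mod 9949)
8072^32 ≡ 8533^2 = 72812089 ≡ 5307 (mod 9949)
8072^64 ≡ 5307^2 = 28164249 ≡ 8579 (mod 9949)
8072^128 ≡ 8579^2 = 73599241 ≡ 6488 (mod 9949)
8072^256 ≡ 6488^2 = 42094144 ≡ 9874 (mod 9949)
8072^512 ≡ 9874^2 = 97495876 ≡ 5625 (mod 9949)
8072^1024 ≡ 5625^2 = 31640625 ≡ 2805 (mod 9949)
8072^1846 = 8072^1024 · 8072^512 · 8072^256 · 8072^32 · 8072^16 · 8072^4 · 8072^2 ≡ 2805 · 5625 · 9874 · 5307 · 8533 · 6629 · 1183 (mod 9949).
Accumulate the product:
2805 · 5625 = 15778125 ≡ 8960
8960 · 9874 = 88471040 ≡ 4532
4532 · 5307 = 24051324 ≡ 4591
4591 · 8533 = 39175003 ≡ 5790
5790 · 6629 = 38381910 ≡ 8617
8617 · 1183 = 10193911 ≡ 6135

6135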